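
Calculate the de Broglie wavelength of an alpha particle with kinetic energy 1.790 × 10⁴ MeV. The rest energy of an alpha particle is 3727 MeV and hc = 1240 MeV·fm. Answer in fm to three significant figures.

λ = 0.0582 fm

Total energy E = KE + m₀c² = 1.790 × 10⁴ + 3727 = 21627 MeV.
(pc)² = E² − (m₀c²)² = (21627)² − (3727)² = 4.538 × 10⁸ MeV², so pc = 2.130 × 10⁴ MeV.
λ = hc/(pc) = 1240 MeV·fm / 2.130 × 10⁴ MeV = 0.0582 fm.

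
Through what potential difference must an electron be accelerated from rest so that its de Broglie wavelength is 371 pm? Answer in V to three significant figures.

V = 10.9 V

p = h/λ = 6.626 × 10⁻³⁴ / 3.710 × 10⁻¹⁰ = 1.786 × 10⁻²⁴ kg·m/s.
KE = p²/(2m) = 1.751 × 10⁻¹⁸ J.
V = KE/e = 1.751 × 10⁻¹⁸ / (1.602 × 10⁻¹⁹) = 10.9 V.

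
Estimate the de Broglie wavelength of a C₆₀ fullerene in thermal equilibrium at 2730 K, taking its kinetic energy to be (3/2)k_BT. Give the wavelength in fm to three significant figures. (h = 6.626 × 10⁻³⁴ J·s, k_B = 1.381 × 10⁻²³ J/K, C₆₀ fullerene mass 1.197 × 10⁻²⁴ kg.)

λ = 1800 fm

KE = (3/2)k_BT = 1.5 × 1.381 × 10⁻²³ × 2730 = 5.655 × 10⁻²⁰ J.
p = √(2mKE) = √(2 × 1.197 × 10⁻²⁴ × 5.655 × 10⁻²⁰) = 3.679 × 10⁻²² kg·m/s.
λ = h/p = 1.80 × 10⁻¹² m = 1800 fm.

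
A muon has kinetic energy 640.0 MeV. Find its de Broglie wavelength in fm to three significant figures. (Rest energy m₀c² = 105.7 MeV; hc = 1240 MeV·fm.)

Total energy E = KE + m₀c² = 640.0 + 105.7 = 745.7 MeV.
(pc)² = E² − (m₀c²)² = (745.7)² − (105.7)² = 5.449 × 10⁵ MeV², so pc = 738.2 MeV.
λ = hc/(pc) = 1240 MeV·fm / 738.2 MeV = 1.68 fm.

λ = 1.68 fm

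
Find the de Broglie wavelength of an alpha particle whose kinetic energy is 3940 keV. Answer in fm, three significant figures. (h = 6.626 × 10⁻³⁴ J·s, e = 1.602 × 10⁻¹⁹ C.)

KE = 3940 keV = 6.312 × 10⁻¹³ J.
p = √(2mKE) = √(2 × 6.645 × 10⁻²⁷ × 6.312 × 10⁻¹³) = 9.159 × 10⁻²⁰ kg·m/s.
λ = h/p = 6.626 × 10⁻³⁴ / 9.159 × 10⁻²⁰ = 7.23 × 10⁻¹⁵ m = 7.23 fm.

λ = 7.23 fm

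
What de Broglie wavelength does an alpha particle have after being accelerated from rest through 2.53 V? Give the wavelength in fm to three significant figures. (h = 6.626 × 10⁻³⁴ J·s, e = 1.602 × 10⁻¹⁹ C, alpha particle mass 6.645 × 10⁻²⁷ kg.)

KE = 2eV = 2 × 1.602 × 10⁻¹⁹ × 2.530 = 8.106 × 10⁻¹⁹ J.
p = √(2mKE) = √(2 × 6.645 × 10⁻²⁷ × 8.106 × 10⁻¹⁹) = 1.038 × 10⁻²² kg·m/s.
λ = h/p = 6.626 × 10⁻³⁴ / 1.038 × 10⁻²² = 6.38 × 10⁻¹² m = 6380 fm.

λ = 6380 fm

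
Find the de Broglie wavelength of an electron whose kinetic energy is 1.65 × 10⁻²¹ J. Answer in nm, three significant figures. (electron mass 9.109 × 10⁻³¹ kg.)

p = √(2mKE) = √(2 × 9.109 × 10⁻³¹ × 1.650 × 10⁻²¹) = 5.483 × 10⁻²⁶ kg·m/s.
λ = h/p = 6.626 × 10⁻³⁴ / 5.483 × 10⁻²⁶ = 1.21 × 10⁻⁸ m = 12.1 nm.

λ = 12.1 nm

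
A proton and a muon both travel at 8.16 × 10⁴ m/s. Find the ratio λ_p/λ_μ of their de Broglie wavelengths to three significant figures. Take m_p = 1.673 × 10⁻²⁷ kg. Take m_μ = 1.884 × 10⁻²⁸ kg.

λ_p/λ_μ = 0.113

At fixed v, p = mv so λ = h/(mv) ∝ 1/m.
λ_p/λ_μ = m_μ/m_p = 1.884 × 10⁻²⁸/1.673 × 10⁻²⁷ = 0.113.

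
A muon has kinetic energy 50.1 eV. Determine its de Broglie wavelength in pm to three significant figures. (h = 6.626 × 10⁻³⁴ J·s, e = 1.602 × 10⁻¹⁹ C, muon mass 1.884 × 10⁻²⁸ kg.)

λ = 12.0 pm

KE = 50.1 eV = 8.026 × 10⁻¹⁸ J.
p = √(2mKE) = √(2 × 1.884 × 10⁻²⁸ × 8.026 × 10⁻¹⁸) = 5.499 × 10⁻²³ kg·m/s.
λ = h/p = 6.626 × 10⁻³⁴ / 5.499 × 10⁻²³ = 1.20 × 10⁻¹¹ m = 12.0 pm.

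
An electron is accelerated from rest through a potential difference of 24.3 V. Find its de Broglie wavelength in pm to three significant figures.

KE = eV = 1.602 × 10⁻¹⁹ × 24.30 = 3.893 × 10⁻¹⁸ J.
p = √(2mKE) = √(2 × 9.109 × 10⁻³¹ × 3.893 × 10⁻¹⁸) = 2.663 × 10⁻²⁴ kg·m/s.
λ = h/p = 6.626 × 10⁻³⁴ / 2.663 × 10⁻²⁴ = 2.49 × 10⁻¹⁰ m = 249 pm.

λ = 249 pm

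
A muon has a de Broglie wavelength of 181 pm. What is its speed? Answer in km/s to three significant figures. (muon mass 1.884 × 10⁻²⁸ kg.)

v = 19.4 km/s

p = h/λ = 6.626 × 10⁻³⁴ / 1.810 × 10⁻¹⁰ = 3.661 × 10⁻²⁴ kg·m/s.
v = p/m = 3.661 × 10⁻²⁴ / 1.884 × 10⁻²⁸ = 1.94 × 10⁴ m/s = 19.4 km/s.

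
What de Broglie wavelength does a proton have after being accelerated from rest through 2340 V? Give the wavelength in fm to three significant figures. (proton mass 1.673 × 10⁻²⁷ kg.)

KE = eV = 1.602 × 10⁻¹⁹ × 2340 = 3.749 × 10⁻¹⁶ J.
p = √(2mKE) = √(2 × 1.673 × 10⁻²⁷ × 3.749 × 10⁻¹⁶) = 1.120 × 10⁻²¹ kg·m/s.
λ = h/p = 6.626 × 10⁻³⁴ / 1.120 × 10⁻²¹ = 5.92 × 10⁻¹³ m = 592 fm.

λ = 592 fm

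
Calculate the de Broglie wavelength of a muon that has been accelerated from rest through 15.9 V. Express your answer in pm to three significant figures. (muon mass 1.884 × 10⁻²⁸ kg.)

λ = 21.4 pm

KE = eV = 1.602 × 10⁻¹⁹ × 15.90 = 2.547 × 10⁻¹⁸ J.
p = √(2mKE) = √(2 × 1.884 × 10⁻²⁸ × 2.547 × 10⁻¹⁸) = 3.098 × 10⁻²³ kg·m/s.
λ = h/p = 6.626 × 10⁻³⁴ / 3.098 × 10⁻²³ = 2.14 × 10⁻¹¹ m = 21.4 pm.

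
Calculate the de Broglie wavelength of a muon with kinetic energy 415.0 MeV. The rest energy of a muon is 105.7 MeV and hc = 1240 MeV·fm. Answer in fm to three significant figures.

Total energy E = KE + m₀c² = 415.0 + 105.7 = 520.7 MeV.
(pc)² = E² − (m₀c²)² = (520.7)² − (105.7)² = 2.600 × 10⁵ MeV², so pc = 509.9 MeV.
λ = hc/(pc) = 1240 MeV·fm / 509.9 MeV = 2.43 fm.

λ = 2.43 fm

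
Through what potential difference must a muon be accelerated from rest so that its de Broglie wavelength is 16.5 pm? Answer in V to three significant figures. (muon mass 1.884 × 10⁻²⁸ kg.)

p = h/λ = 6.626 × 10⁻³⁴ / 1.650 × 10⁻¹¹ = 4.016 × 10⁻²³ kg·m/s.
KE = p²/(2m) = 4.280 × 10⁻¹⁸ J.
V = KE/e = 4.280 × 10⁻¹⁸ / (1.602 × 10⁻¹⁹) = 26.7 V.

V = 26.7 V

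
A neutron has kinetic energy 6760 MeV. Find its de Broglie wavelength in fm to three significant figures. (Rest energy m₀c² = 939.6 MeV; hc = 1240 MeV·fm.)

Total energy E = KE + m₀c² = 6760 + 939.6 = 7699.6 MeV.
(pc)² = E² − (m₀c²)² = (7699.6)² − (939.6)² = 5.840 × 10⁷ MeV², so pc = 7642 MeV.
λ = hc/(pc) = 1240 MeV·fm / 7642 MeV = 0.162 fm.

λ = 0.162 fm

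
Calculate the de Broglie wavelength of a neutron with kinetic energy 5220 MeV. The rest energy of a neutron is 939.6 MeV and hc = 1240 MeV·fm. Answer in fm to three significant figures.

Total energy E = KE + m₀c² = 5220 + 939.6 = 6159.6 MeV.
(pc)² = E² − (m₀c²)² = (6159.6)² − (939.6)² = 3.706 × 10⁷ MeV², so pc = 6088 MeV.
λ = hc/(pc) = 1240 MeV·fm / 6088 MeV = 0.204 fm.

λ = 0.204 fm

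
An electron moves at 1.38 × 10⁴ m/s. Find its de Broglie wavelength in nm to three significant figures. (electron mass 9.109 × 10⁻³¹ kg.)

λ = 52.7 nm

p = mv = 9.109 × 10⁻³¹ × 1.38 × 10⁴ = 1.257 × 10⁻²⁶ kg·m/s.
λ = h/p = 6.626 × 10⁻³⁴ / 1.257 × 10⁻²⁶ = 5.27 × 10⁻⁸ m = 52.7 nm.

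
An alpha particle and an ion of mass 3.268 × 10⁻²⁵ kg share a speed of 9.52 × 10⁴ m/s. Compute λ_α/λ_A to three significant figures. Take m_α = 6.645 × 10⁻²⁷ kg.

At fixed v, p = mv so λ = h/(mv) ∝ 1/m.
λ_α/λ_A = m_A/m_α = 3.268 × 10⁻²⁵/6.645 × 10⁻²⁷ = 49.2.

λ_α/λ_A = 49.2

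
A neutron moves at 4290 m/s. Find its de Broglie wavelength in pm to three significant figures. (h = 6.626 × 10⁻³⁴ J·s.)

p = mv = 1.675 × 10⁻²⁷ × 4290 = 7.186 × 10⁻²⁴ kg·m/s.
λ = h/p = 6.626 × 10⁻³⁴ / 7.186 × 10⁻²⁴ = 9.22 × 10⁻¹¹ m = 92.2 pm.

λ = 92.2 pm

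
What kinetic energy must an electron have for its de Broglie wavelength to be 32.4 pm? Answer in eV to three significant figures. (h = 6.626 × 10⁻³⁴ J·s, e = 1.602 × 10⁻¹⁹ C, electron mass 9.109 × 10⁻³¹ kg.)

p = h/λ = 6.626 × 10⁻³⁴ / 3.240 × 10⁻¹¹ = 2.045 × 10⁻²³ kg·m/s.
KE = p²/(2m) = (2.045 × 10⁻²³)² / (2 × 9.109 × 10⁻³¹) = 2.296 × 10⁻¹⁶ J = 1430 eV.

KE = 1430 eV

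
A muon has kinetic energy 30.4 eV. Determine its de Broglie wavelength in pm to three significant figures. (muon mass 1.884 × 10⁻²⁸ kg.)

KE = 30.4 eV = 4.870 × 10⁻¹⁸ J.
p = √(2mKE) = √(2 × 1.884 × 10⁻²⁸ × 4.870 × 10⁻¹⁸) = 4.284 × 10⁻²³ kg·m/s.
λ = h/p = 6.626 × 10⁻³⁴ / 4.284 × 10⁻²³ = 1.55 × 10⁻¹¹ m = 15.5 pm.

λ = 15.5 pm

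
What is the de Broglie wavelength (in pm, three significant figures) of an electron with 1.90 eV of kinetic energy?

λ = 890 pm

KE = 1.90 eV = 3.044 × 10⁻¹⁹ J.
p = √(2mKE) = √(2 × 9.109 × 10⁻³¹ × 3.044 × 10⁻¹⁹) = 7.447 × 10⁻²⁵ kg·m/s.
λ = h/p = 6.626 × 10⁻³⁴ / 7.447 × 10⁻²⁵ = 8.90 × 10⁻¹⁰ m = 890 pm.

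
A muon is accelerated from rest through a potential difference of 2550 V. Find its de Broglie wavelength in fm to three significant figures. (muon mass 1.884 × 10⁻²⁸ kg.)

λ = 1690 fm

KE = eV = 1.602 × 10⁻¹⁹ × 2550 = 4.085 × 10⁻¹⁶ J.
p = √(2mKE) = √(2 × 1.884 × 10⁻²⁸ × 4.085 × 10⁻¹⁶) = 3.923 × 10⁻²² kg·m/s.
λ = h/p = 6.626 × 10⁻³⁴ / 3.923 × 10⁻²² = 1.69 × 10⁻¹² m = 1690 fm.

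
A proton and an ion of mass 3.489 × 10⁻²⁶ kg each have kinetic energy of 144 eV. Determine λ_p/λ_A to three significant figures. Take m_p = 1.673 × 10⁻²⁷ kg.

At fixed KE, p = √(2mKE) so λ = h/p ∝ 1/√m.
λ_p/λ_A = √(m_A/m_p) = √(3.489 × 10⁻²⁶/1.673 × 10⁻²⁷) = √(20.85) = 4.57.

λ_p/λ_A = 4.57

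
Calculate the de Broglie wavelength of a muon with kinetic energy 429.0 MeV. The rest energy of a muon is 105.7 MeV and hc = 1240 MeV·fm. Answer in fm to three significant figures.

Total energy E = KE + m₀c² = 429.0 + 105.7 = 534.7 MeV.
(pc)² = E² − (m₀c²)² = (534.7)² − (105.7)² = 2.747 × 10⁵ MeV², so pc = 524.1 MeV.
λ = hc/(pc) = 1240 MeV·fm / 524.1 MeV = 2.37 fm.

λ = 2.37 fm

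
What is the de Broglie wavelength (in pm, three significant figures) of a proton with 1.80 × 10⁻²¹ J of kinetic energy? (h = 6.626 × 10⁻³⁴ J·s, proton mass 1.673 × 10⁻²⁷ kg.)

p = √(2mKE) = √(2 × 1.673 × 10⁻²⁷ × 1.800 × 10⁻²¹) = 2.454 × 10⁻²⁴ kg·m/s.
λ = h/p = 6.626 × 10⁻³⁴ / 2.454 × 10⁻²⁴ = 2.70 × 10⁻¹⁰ m = 270 pm.

λ = 270 pm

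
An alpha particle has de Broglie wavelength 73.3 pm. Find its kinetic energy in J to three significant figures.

p = h/λ = 6.626 × 10⁻³⁴ / 7.330 × 10⁻¹¹ = 9.040 × 10⁻²⁴ kg·m/s.
KE = p²/(2m) = (9.040 × 10⁻²⁴)² / (2 × 6.645 × 10⁻²⁷) = 6.149 × 10⁻²¹ J = 6.15 × 10⁻²¹ J.

KE = 6.15 × 10⁻²¹ J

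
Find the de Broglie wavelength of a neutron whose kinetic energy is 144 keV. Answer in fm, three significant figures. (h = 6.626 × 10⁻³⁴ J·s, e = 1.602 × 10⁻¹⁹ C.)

KE = 144 keV = 2.307 × 10⁻¹⁴ J.
p = √(2mKE) = √(2 × 1.675 × 10⁻²⁷ × 2.307 × 10⁻¹⁴) = 8.791 × 10⁻²¹ kg·m/s.
λ = h/p = 6.626 × 10⁻³⁴ / 8.791 × 10⁻²¹ = 7.54 × 10⁻¹⁴ m = 75.4 fm.

λ = 75.4 fm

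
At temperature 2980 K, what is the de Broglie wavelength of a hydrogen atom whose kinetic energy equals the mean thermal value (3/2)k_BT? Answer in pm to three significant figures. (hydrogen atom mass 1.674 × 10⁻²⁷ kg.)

λ = 46.1 pm

KE = (3/2)k_BT = 1.5 × 1.381 × 10⁻²³ × 2980 = 6.173 × 10⁻²⁰ J.
p = √(2mKE) = √(2 × 1.674 × 10⁻²⁷ × 6.173 × 10⁻²⁰) = 1.438 × 10⁻²³ kg·m/s.
λ = h/p = 4.61 × 10⁻¹¹ m = 46.1 pm.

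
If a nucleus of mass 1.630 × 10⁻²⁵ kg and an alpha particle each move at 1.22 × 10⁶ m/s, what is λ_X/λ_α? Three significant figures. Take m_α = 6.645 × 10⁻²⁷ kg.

At fixed v, p = mv so λ = h/(mv) ∝ 1/m.
λ_X/λ_α = m_α/m_X = 6.645 × 10⁻²⁷/1.630 × 10⁻²⁵ = 0.0408.

λ_X/λ_α = 0.0408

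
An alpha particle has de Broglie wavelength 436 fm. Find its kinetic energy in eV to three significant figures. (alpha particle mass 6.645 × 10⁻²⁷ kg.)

KE = 1080 eV

p = h/λ = 6.626 × 10⁻³⁴ / 4.360 × 10⁻¹³ = 1.520 × 10⁻²¹ kg·m/s.
KE = p²/(2m) = (1.520 × 10⁻²¹)² / (2 × 6.645 × 10⁻²⁷) = 1.738 × 10⁻¹⁶ J = 1080 eV.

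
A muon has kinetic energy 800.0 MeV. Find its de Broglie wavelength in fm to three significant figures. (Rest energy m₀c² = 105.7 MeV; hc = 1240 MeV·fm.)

λ = 1.38 fm

Total energy E = KE + m₀c² = 800.0 + 105.7 = 905.7 MeV.
(pc)² = E² − (m₀c²)² = (905.7)² − (105.7)² = 8.091 × 10⁵ MeV², so pc = 899.5 MeV.
λ = hc/(pc) = 1240 MeV·fm / 899.5 MeV = 1.38 fm.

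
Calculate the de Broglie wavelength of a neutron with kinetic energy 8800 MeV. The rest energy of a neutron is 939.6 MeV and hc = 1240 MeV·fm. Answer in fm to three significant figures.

λ = 0.128 fm

Total energy E = KE + m₀c² = 8800 + 939.6 = 9739.6 MeV.
(pc)² = E² − (m₀c²)² = (9739.6)² − (939.6)² = 9.398 × 10⁷ MeV², so pc = 9694 MeV.
λ = hc/(pc) = 1240 MeV·fm / 9694 MeV = 0.128 fm.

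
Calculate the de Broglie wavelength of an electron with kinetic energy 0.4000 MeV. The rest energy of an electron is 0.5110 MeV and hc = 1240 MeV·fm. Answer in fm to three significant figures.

Total energy E = KE + m₀c² = 0.4000 + 0.5110 = 0.9110 MeV.
(pc)² = E² − (m₀c²)² = (0.9110)² − (0.5110)² = 0.5688 MeV², so pc = 0.7542 MeV.
λ = hc/(pc) = 1240 MeV·fm / 0.7542 MeV = 1640 fm.

λ = 1640 fm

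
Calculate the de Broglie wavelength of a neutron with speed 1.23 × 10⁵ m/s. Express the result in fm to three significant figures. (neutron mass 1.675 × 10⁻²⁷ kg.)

λ = 3220 fm

p = mv = 1.675 × 10⁻²⁷ × 1.23 × 10⁵ = 2.060 × 10⁻²² kg·m/s.
λ = h/p = 6.626 × 10⁻³⁴ / 2.060 × 10⁻²² = 3.22 × 10⁻¹² m = 3220 fm.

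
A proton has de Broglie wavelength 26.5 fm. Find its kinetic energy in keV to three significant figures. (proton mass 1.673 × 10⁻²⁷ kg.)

p = h/λ = 6.626 × 10⁻³⁴ / 2.650 × 10⁻¹⁴ = 2.500 × 10⁻²⁰ kg·m/s.
KE = p²/(2m) = (2.500 × 10⁻²⁰)² / (2 × 1.673 × 10⁻²⁷) = 1.868 × 10⁻¹³ J = 1170 keV.

KE = 1170 keV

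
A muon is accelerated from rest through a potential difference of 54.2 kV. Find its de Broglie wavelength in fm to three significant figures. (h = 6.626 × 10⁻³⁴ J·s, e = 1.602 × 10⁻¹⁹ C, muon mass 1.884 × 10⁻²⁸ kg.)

KE = eV = 1.602 × 10⁻¹⁹ × 5.420 × 10⁴ = 8.683 × 10⁻¹⁵ J.
p = √(2mKE) = √(2 × 1.884 × 10⁻²⁸ × 8.683 × 10⁻¹⁵) = 1.809 × 10⁻²¹ kg·m/s.
λ = h/p = 6.626 × 10⁻³⁴ / 1.809 × 10⁻²¹ = 3.66 × 10⁻¹³ m = 366 fm.

λ = 366 fm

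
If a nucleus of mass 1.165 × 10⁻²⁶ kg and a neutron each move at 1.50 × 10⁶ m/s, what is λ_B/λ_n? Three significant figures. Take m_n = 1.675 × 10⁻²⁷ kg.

At fixed v, p = mv so λ = h/(mv) ∝ 1/m.
λ_B/λ_n = m_n/m_B = 1.675 × 10⁻²⁷/1.165 × 10⁻²⁶ = 0.144.

λ_B/λ_n = 0.144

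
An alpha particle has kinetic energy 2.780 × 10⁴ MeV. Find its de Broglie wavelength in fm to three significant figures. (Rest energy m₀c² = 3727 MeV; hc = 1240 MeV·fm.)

Total energy E = KE + m₀c² = 2.780 × 10⁴ + 3727 = 31527 MeV.
(pc)² = E² − (m₀c²)² = (31527)² − (3727)² = 9.801 × 10⁸ MeV², so pc = 3.131 × 10⁴ MeV.
λ = hc/(pc) = 1240 MeV·fm / 3.131 × 10⁴ MeV = 0.0396 fm.

λ = 0.0396 fm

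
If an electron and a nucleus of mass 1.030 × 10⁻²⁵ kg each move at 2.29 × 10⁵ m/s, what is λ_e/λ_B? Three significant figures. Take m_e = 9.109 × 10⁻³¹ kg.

λ_e/λ_B = 1.13 × 10⁵

At fixed v, p = mv so λ = h/(mv) ∝ 1/m.
λ_e/λ_B = m_B/m_e = 1.030 × 10⁻²⁵/9.109 × 10⁻³¹ = 1.13 × 10⁵.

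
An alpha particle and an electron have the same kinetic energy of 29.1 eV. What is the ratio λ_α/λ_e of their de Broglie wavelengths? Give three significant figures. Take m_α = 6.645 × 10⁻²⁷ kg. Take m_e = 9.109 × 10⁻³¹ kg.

λ_α/λ_e = 0.0117

At fixed KE, p = √(2mKE) so λ = h/p ∝ 1/√m.
λ_α/λ_e = √(m_e/m_α) = √(9.109 × 10⁻³¹/6.645 × 10⁻²⁷) = √(1.371 × 10⁻⁴) = 0.0117.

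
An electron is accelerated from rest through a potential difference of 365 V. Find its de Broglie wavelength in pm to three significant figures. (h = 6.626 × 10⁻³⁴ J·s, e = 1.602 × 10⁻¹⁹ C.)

KE = eV = 1.602 × 10⁻¹⁹ × 365.0 = 5.847 × 10⁻¹⁷ J.
p = √(2mKE) = √(2 × 9.109 × 10⁻³¹ × 5.847 × 10⁻¹⁷) = 1.032 × 10⁻²³ kg·m/s.
λ = h/p = 6.626 × 10⁻³⁴ / 1.032 × 10⁻²³ = 6.42 × 10⁻¹¹ m = 64.2 pm.

λ = 64.2 pm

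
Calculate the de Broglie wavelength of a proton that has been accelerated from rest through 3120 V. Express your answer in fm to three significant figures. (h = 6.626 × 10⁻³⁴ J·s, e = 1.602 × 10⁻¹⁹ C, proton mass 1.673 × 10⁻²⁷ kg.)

KE = eV = 1.602 × 10⁻¹⁹ × 3120 = 4.998 × 10⁻¹⁶ J.
p = √(2mKE) = √(2 × 1.673 × 10⁻²⁷ × 4.998 × 10⁻¹⁶) = 1.293 × 10⁻²¹ kg·m/s.
λ = h/p = 6.626 × 10⁻³⁴ / 1.293 × 10⁻²¹ = 5.12 × 10⁻¹³ m = 512 fm.

λ = 512 fm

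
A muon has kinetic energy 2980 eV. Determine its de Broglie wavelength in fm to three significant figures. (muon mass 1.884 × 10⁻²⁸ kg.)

KE = 2980 eV = 4.774 × 10⁻¹⁶ J.
p = √(2mKE) = √(2 × 1.884 × 10⁻²⁸ × 4.774 × 10⁻¹⁶) = 4.241 × 10⁻²² kg·m/s.
λ = h/p = 6.626 × 10⁻³⁴ / 4.241 × 10⁻²² = 1.56 × 10⁻¹² m = 1560 fm.

λ = 1560 fm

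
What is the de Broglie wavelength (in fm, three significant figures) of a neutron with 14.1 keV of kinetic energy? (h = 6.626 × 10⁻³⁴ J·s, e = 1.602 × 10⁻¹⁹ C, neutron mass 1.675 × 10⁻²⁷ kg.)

λ = 241 fm

KE = 14.1 keV = 2.259 × 10⁻¹⁵ J.
p = √(2mKE) = √(2 × 1.675 × 10⁻²⁷ × 2.259 × 10⁻¹⁵) = 2.751 × 10⁻²¹ kg·m/s.
λ = h/p = 6.626 × 10⁻³⁴ / 2.751 × 10⁻²¹ = 2.41 × 10⁻¹³ m = 241 fm.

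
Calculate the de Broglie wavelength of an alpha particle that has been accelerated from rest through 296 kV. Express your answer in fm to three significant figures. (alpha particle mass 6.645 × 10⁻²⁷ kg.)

λ = 18.7 fm

KE = 2eV = 2 × 1.602 × 10⁻¹⁹ × 2.960 × 10⁵ = 9.484 × 10⁻¹⁴ J.
p = √(2mKE) = √(2 × 6.645 × 10⁻²⁷ × 9.484 × 10⁻¹⁴) = 3.550 × 10⁻²⁰ kg·m/s.
λ = h/p = 6.626 × 10⁻³⁴ / 3.550 × 10⁻²⁰ = 1.87 × 10⁻¹⁴ m = 18.7 fm.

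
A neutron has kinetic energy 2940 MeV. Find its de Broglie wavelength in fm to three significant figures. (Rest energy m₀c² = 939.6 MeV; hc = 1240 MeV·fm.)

Total energy E = KE + m₀c² = 2940 + 939.6 = 3879.6 MeV.
(pc)² = E² − (m₀c²)² = (3879.6)² − (939.6)² = 1.417 × 10⁷ MeV², so pc = 3764 MeV.
λ = hc/(pc) = 1240 MeV·fm / 3764 MeV = 0.329 fm.

λ = 0.329 fm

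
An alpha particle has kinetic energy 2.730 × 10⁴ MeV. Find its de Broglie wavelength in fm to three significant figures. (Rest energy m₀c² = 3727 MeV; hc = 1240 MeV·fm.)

λ = 0.0403 fm

Total energy E = KE + m₀c² = 2.730 × 10⁴ + 3727 = 31027 MeV.
(pc)² = E² − (m₀c²)² = (31027)² − (3727)² = 9.488 × 10⁸ MeV², so pc = 3.080 × 10⁴ MeV.
λ = hc/(pc) = 1240 MeV·fm / 3.080 × 10⁴ MeV = 0.0403 fm.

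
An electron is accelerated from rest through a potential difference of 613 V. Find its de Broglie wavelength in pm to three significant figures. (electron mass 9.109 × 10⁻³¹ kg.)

KE = eV = 1.602 × 10⁻¹⁹ × 613.0 = 9.820 × 10⁻¹⁷ J.
p = √(2mKE) = √(2 × 9.109 × 10⁻³¹ × 9.820 × 10⁻¹⁷) = 1.338 × 10⁻²³ kg·m/s.
λ = h/p = 6.626 × 10⁻³⁴ / 1.338 × 10⁻²³ = 4.95 × 10⁻¹¹ m = 49.5 pm.

λ = 49.5 pm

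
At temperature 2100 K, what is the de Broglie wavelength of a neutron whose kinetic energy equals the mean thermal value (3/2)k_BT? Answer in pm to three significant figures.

KE = (3/2)k_BT = 1.5 × 1.381 × 10⁻²³ × 2100 = 4.350 × 10⁻²⁰ J.
p = √(2mKE) = √(2 × 1.675 × 10⁻²⁷ × 4.350 × 10⁻²⁰) = 1.207 × 10⁻²³ kg·m/s.
λ = h/p = 5.49 × 10⁻¹¹ m = 54.9 pm.

λ = 54.9 pm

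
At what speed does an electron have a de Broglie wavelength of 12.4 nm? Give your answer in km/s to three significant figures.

v = 58.7 km/s

p = h/λ = 6.626 × 10⁻³⁴ / 1.240 × 10⁻⁸ = 5.344 × 10⁻²⁶ kg·m/s.
v = p/m = 5.344 × 10⁻²⁶ / 9.109 × 10⁻³¹ = 5.87 × 10⁴ m/s = 58.7 km/s.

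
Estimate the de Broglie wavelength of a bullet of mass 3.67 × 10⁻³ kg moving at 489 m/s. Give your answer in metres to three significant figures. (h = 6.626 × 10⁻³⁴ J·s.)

λ = 3.69 × 10⁻³⁴ m

p = mv = 3.67 × 10⁻³ × 489 = 1.795 kg·m/s.
λ = h/p = 6.626 × 10⁻³⁴ / 1.795 = 3.69 × 10⁻³⁴ m.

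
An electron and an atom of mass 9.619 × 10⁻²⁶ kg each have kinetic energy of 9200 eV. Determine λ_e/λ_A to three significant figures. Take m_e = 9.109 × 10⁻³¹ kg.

At fixed KE, p = √(2mKE) so λ = h/p ∝ 1/√m.
λ_e/λ_A = √(m_A/m_e) = √(9.619 × 10⁻²⁶/9.109 × 10⁻³¹) = √(1.056 × 10⁵) = 325.

λ_e/λ_A = 325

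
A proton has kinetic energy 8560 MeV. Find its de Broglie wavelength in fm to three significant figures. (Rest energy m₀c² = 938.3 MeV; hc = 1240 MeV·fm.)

Total energy E = KE + m₀c² = 8560 + 938.3 = 9498.3 MeV.
(pc)² = E² − (m₀c²)² = (9498.3)² − (938.3)² = 8.934 × 10⁷ MeV², so pc = 9452 MeV.
λ = hc/(pc) = 1240 MeV·fm / 9452 MeV = 0.131 fm.

λ = 0.131 fm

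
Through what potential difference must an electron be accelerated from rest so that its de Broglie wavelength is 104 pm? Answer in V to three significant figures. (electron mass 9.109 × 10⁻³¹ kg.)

V = 139 V

p = h/λ = 6.626 × 10⁻³⁴ / 1.040 × 10⁻¹⁰ = 6.371 × 10⁻²⁴ kg·m/s.
KE = p²/(2m) = 2.228 × 10⁻¹⁷ J.
V = KE/e = 2.228 × 10⁻¹⁷ / (1.602 × 10⁻¹⁹) = 139 V.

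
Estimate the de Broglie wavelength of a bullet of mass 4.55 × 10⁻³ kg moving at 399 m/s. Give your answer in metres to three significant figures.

λ = 3.65 × 10⁻³⁴ m

p = mv = 4.55 × 10⁻³ × 399 = 1.815 kg·m/s.
λ = h/p = 6.626 × 10⁻³⁴ / 1.815 = 3.65 × 10⁻³⁴ m.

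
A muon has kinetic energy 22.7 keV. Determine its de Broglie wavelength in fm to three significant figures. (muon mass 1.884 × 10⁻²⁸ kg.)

KE = 22.7 keV = 3.637 × 10⁻¹⁵ J.
p = √(2mKE) = √(2 × 1.884 × 10⁻²⁸ × 3.637 × 10⁻¹⁵) = 1.171 × 10⁻²¹ kg·m/s.
λ = h/p = 6.626 × 10⁻³⁴ / 1.171 × 10⁻²¹ = 5.66 × 10⁻¹³ m = 566 fm.

λ = 566 fm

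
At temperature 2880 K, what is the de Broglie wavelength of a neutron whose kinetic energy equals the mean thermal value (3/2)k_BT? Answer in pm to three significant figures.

KE = (3/2)k_BT = 1.5 × 1.381 × 10⁻²³ × 2880 = 5.966 × 10⁻²⁰ J.
p = √(2mKE) = √(2 × 1.675 × 10⁻²⁷ × 5.966 × 10⁻²⁰) = 1.414 × 10⁻²³ kg·m/s.
λ = h/p = 4.69 × 10⁻¹¹ m = 46.9 pm.

λ = 46.9 pm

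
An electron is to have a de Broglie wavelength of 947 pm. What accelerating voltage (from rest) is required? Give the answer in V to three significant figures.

V = 1.68 V

p = h/λ = 6.626 × 10⁻³⁴ / 9.470 × 10⁻¹⁰ = 6.997 × 10⁻²⁵ kg·m/s.
KE = p²/(2m) = 2.687 × 10⁻¹⁹ J.
V = KE/e = 2.687 × 10⁻¹⁹ / (1.602 × 10⁻¹⁹) = 1.68 V.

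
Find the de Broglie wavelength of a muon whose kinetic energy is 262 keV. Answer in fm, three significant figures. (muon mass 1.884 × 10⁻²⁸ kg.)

λ = 167 fm

KE = 262 keV = 4.197 × 10⁻¹⁴ J.
p = √(2mKE) = √(2 × 1.884 × 10⁻²⁸ × 4.197 × 10⁻¹⁴) = 3.977 × 10⁻²¹ kg·m/s.
λ = h/p = 6.626 × 10⁻³⁴ / 3.977 × 10⁻²¹ = 1.67 × 10⁻¹³ m = 167 fm.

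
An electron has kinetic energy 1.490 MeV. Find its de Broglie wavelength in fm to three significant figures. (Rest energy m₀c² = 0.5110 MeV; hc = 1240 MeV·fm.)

λ = 641 fm

Total energy E = KE + m₀c² = 1.490 + 0.5110 = 2.0010 MeV.
(pc)² = E² − (m₀c²)² = (2.0010)² − (0.5110)² = 3.743 MeV², so pc = 1.935 MeV.
λ = hc/(pc) = 1240 MeV·fm / 1.935 MeV = 641 fm.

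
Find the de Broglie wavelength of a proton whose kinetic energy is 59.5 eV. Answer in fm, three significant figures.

KE = 59.5 eV = 9.532 × 10⁻¹⁸ J.
p = √(2mKE) = √(2 × 1.673 × 10⁻²⁷ × 9.532 × 10⁻¹⁸) = 1.786 × 10⁻²² kg·m/s.
λ = h/p = 6.626 × 10⁻³⁴ / 1.786 × 10⁻²² = 3.71 × 10⁻¹² m = 3710 fm.

λ = 3710 fm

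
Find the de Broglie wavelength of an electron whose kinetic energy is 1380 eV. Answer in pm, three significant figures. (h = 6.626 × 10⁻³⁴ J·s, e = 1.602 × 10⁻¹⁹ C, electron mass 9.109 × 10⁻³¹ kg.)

KE = 1380 eV = 2.211 × 10⁻¹⁶ J.
p = √(2mKE) = √(2 × 9.109 × 10⁻³¹ × 2.211 × 10⁻¹⁶) = 2.007 × 10⁻²³ kg·m/s.
λ = h/p = 6.626 × 10⁻³⁴ / 2.007 × 10⁻²³ = 3.30 × 10⁻¹¹ m = 33.0 pm.

λ = 33.0 pm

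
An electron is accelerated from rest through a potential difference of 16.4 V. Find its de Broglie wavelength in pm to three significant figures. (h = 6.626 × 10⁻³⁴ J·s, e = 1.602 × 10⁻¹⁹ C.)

λ = 303 pm

KE = eV = 1.602 × 10⁻¹⁹ × 16.40 = 2.627 × 10⁻¹⁸ J.
p = √(2mKE) = √(2 × 9.109 × 10⁻³¹ × 2.627 × 10⁻¹⁸) = 2.188 × 10⁻²⁴ kg·m/s.
λ = h/p = 6.626 × 10⁻³⁴ / 2.188 × 10⁻²⁴ = 3.03 × 10⁻¹⁰ m = 303 pm.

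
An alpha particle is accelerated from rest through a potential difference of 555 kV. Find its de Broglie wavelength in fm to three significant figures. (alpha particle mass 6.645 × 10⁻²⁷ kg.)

KE = 2eV = 2 × 1.602 × 10⁻¹⁹ × 5.550 × 10⁵ = 1.778 × 10⁻¹³ J.
p = √(2mKE) = √(2 × 6.645 × 10⁻²⁷ × 1.778 × 10⁻¹³) = 4.861 × 10⁻²⁰ kg·m/s.
λ = h/p = 6.626 × 10⁻³⁴ / 4.861 × 10⁻²⁰ = 1.36 × 10⁻¹⁴ m = 13.6 fm.

λ = 13.6 fm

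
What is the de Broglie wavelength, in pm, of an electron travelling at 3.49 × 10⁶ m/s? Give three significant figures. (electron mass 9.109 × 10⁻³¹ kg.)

p = mv = 9.109 × 10⁻³¹ × 3.49 × 10⁶ = 3.179 × 10⁻²⁴ kg·m/s.
λ = h/p = 6.626 × 10⁻³⁴ / 3.179 × 10⁻²⁴ = 2.08 × 10⁻¹⁰ m = 208 pm.

λ = 208 pm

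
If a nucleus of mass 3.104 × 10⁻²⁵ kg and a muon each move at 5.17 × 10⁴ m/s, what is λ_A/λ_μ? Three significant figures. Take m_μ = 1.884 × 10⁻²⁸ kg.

λ_A/λ_μ = 6.07 × 10⁻⁴

At fixed v, p = mv so λ = h/(mv) ∝ 1/m.
λ_A/λ_μ = m_μ/m_A = 1.884 × 10⁻²⁸/3.104 × 10⁻²⁵ = 6.07 × 10⁻⁴.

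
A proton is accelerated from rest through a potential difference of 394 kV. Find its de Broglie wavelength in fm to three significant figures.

KE = eV = 1.602 × 10⁻¹⁹ × 3.940 × 10⁵ = 6.312 × 10⁻¹⁴ J.
p = √(2mKE) = √(2 × 1.673 × 10⁻²⁷ × 6.312 × 10⁻¹⁴) = 1.453 × 10⁻²⁰ kg·m/s.
λ = h/p = 6.626 × 10⁻³⁴ / 1.453 × 10⁻²⁰ = 4.56 × 10⁻¹⁴ m = 45.6 fm.

λ = 45.6 fm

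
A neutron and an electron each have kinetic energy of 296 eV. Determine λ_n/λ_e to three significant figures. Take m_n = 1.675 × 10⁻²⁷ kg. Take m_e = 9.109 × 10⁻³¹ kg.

At fixed KE, p = √(2mKE) so λ = h/p ∝ 1/√m.
λ_n/λ_e = √(m_e/m_n) = √(9.109 × 10⁻³¹/1.675 × 10⁻²⁷) = √(5.438 × 10⁻⁴) = 0.0233.

λ_n/λ_e = 0.0233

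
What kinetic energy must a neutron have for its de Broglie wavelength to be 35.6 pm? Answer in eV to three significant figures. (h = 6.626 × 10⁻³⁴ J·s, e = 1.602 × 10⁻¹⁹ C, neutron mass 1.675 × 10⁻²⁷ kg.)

KE = 0.645 eV

p = h/λ = 6.626 × 10⁻³⁴ / 3.560 × 10⁻¹¹ = 1.861 × 10⁻²³ kg·m/s.
KE = p²/(2m) = (1.861 × 10⁻²³)² / (2 × 1.675 × 10⁻²⁷) = 1.034 × 10⁻¹⁹ J = 0.645 eV.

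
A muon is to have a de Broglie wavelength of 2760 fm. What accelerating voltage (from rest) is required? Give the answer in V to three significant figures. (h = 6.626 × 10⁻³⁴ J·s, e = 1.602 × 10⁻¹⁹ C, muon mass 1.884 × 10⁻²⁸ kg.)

V = 955 V

p = h/λ = 6.626 × 10⁻³⁴ / 2.760 × 10⁻¹² = 2.401 × 10⁻²² kg·m/s.
KE = p²/(2m) = 1.530 × 10⁻¹⁶ J.
V = KE/e = 1.530 × 10⁻¹⁶ / (1.602 × 10⁻¹⁹) = 955 V.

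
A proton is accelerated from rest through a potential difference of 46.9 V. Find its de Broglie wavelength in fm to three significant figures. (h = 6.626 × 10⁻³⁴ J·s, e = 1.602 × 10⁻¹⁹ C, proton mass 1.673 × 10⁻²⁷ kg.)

KE = eV = 1.602 × 10⁻¹⁹ × 46.90 = 7.513 × 10⁻¹⁸ J.
p = √(2mKE) = √(2 × 1.673 × 10⁻²⁷ × 7.513 × 10⁻¹⁸) = 1.586 × 10⁻²² kg·m/s.
λ = h/p = 6.626 × 10⁻³⁴ / 1.586 × 10⁻²² = 4.18 × 10⁻¹² m = 4180 fm.

λ = 4180 fm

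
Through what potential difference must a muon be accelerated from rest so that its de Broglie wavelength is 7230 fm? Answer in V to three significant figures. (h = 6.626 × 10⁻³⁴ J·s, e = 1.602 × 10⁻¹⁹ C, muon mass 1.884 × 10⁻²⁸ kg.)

p = h/λ = 6.626 × 10⁻³⁴ / 7.230 × 10⁻¹² = 9.165 × 10⁻²³ kg·m/s.
KE = p²/(2m) = 2.229 × 10⁻¹⁷ J.
V = KE/e = 2.229 × 10⁻¹⁷ / (1.602 × 10⁻¹⁹) = 139 V.

V = 139 V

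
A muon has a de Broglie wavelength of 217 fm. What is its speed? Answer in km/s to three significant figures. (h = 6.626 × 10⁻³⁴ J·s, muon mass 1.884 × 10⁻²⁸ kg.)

p = h/λ = 6.626 × 10⁻³⁴ / 2.170 × 10⁻¹³ = 3.053 × 10⁻²¹ kg·m/s.
v = p/m = 3.053 × 10⁻²¹ / 1.884 × 10⁻²⁸ = 1.62 × 10⁷ m/s = 1.62 × 10⁴ km/s.

v = 1.62 × 10⁴ km/s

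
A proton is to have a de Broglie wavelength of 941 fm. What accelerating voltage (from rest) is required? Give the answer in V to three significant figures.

V = 925 V

p = h/λ = 6.626 × 10⁻³⁴ / 9.410 × 10⁻¹³ = 7.041 × 10⁻²² kg·m/s.
KE = p²/(2m) = 1.482 × 10⁻¹⁶ J.
V = KE/e = 1.482 × 10⁻¹⁶ / (1.602 × 10⁻¹⁹) = 925 V.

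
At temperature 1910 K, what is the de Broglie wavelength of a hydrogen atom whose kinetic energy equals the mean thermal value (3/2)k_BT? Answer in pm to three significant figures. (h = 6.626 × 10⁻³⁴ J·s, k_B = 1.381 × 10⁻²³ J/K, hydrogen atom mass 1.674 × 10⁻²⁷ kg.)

KE = (3/2)k_BT = 1.5 × 1.381 × 10⁻²³ × 1910 = 3.957 × 10⁻²⁰ J.
p = √(2mKE) = √(2 × 1.674 × 10⁻²⁷ × 3.957 × 10⁻²⁰) = 1.151 × 10⁻²³ kg·m/s.
λ = h/p = 5.76 × 10⁻¹¹ m = 57.6 pm.

λ = 57.6 pm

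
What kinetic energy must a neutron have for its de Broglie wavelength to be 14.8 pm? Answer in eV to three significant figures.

p = h/λ = 6.626 × 10⁻³⁴ / 1.480 × 10⁻¹¹ = 4.477 × 10⁻²³ kg·m/s.
KE = p²/(2m) = (4.477 × 10⁻²³)² / (2 × 1.675 × 10⁻²⁷) = 5.983 × 10⁻¹⁹ J = 3.73 eV.

KE = 3.73 eV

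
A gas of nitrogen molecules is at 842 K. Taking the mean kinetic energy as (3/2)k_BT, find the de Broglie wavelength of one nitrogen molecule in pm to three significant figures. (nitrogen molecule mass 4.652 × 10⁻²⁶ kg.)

λ = 16.4 pm

KE = (3/2)k_BT = 1.5 × 1.381 × 10⁻²³ × 842 = 1.744 × 10⁻²⁰ J.
p = √(2mKE) = √(2 × 4.652 × 10⁻²⁶ × 1.744 × 10⁻²⁰) = 4.028 × 10⁻²³ kg·m/s.
λ = h/p = 1.64 × 10⁻¹¹ m = 16.4 pm.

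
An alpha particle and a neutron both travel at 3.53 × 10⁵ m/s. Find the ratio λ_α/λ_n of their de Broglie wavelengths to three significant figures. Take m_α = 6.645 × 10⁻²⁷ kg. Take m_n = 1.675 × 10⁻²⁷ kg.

At fixed v, p = mv so λ = h/(mv) ∝ 1/m.
λ_α/λ_n = m_n/m_α = 1.675 × 10⁻²⁷/6.645 × 10⁻²⁷ = 0.252.

λ_α/λ_n = 0.252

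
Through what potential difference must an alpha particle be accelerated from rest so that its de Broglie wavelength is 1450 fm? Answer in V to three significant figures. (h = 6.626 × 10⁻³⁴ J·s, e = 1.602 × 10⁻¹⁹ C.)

p = h/λ = 6.626 × 10⁻³⁴ / 1.450 × 10⁻¹² = 4.570 × 10⁻²² kg·m/s.
KE = p²/(2m) = 1.571 × 10⁻¹⁷ J.
V = KE/2e = 1.571 × 10⁻¹⁷ / (2 × 1.602 × 10⁻¹⁹) = 49.0 V.

V = 49.0 V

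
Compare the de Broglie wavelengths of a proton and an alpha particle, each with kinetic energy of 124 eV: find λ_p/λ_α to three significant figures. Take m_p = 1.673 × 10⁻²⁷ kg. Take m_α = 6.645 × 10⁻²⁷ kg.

At fixed KE, p = √(2mKE) so λ = h/p ∝ 1/√m.
λ_p/λ_α = √(m_α/m_p) = √(6.645 × 10⁻²⁷/1.673 × 10⁻²⁷) = √(3.972) = 1.99.

λ_p/λ_α = 1.99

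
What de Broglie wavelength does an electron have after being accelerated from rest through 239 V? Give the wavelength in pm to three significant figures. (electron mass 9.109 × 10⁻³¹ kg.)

KE = eV = 1.602 × 10⁻¹⁹ × 239.0 = 3.829 × 10⁻¹⁷ J.
p = √(2mKE) = √(2 × 9.109 × 10⁻³¹ × 3.829 × 10⁻¹⁷) = 8.352 × 10⁻²⁴ kg·m/s.
λ = h/p = 6.626 × 10⁻³⁴ / 8.352 × 10⁻²⁴ = 7.93 × 10⁻¹¹ m = 79.3 pm.

λ = 79.3 pm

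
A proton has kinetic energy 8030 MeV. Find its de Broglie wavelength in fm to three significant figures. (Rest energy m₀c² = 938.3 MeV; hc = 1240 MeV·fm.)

Total energy E = KE + m₀c² = 8030 + 938.3 = 8968.3 MeV.
(pc)² = E² − (m₀c²)² = (8968.3)² − (938.3)² = 7.955 × 10⁷ MeV², so pc = 8919 MeV.
λ = hc/(pc) = 1240 MeV·fm / 8919 MeV = 0.139 fm.

λ = 0.139 fm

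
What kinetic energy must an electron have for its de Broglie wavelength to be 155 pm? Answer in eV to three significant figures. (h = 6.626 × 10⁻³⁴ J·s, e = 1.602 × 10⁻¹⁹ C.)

KE = 62.6 eV

p = h/λ = 6.626 × 10⁻³⁴ / 1.550 × 10⁻¹⁰ = 4.275 × 10⁻²⁴ kg·m/s.
KE = p²/(2m) = (4.275 × 10⁻²⁴)² / (2 × 9.109 × 10⁻³¹) = 1.003 × 10⁻¹⁷ J = 62.6 eV.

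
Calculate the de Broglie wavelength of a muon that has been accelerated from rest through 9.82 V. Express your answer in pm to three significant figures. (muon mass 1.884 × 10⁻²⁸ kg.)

λ = 27.2 pm

KE = eV = 1.602 × 10⁻¹⁹ × 9.820 = 1.573 × 10⁻¹⁸ J.
p = √(2mKE) = √(2 × 1.884 × 10⁻²⁸ × 1.573 × 10⁻¹⁸) = 2.435 × 10⁻²³ kg·m/s.
λ = h/p = 6.626 × 10⁻³⁴ / 2.435 × 10⁻²³ = 2.72 × 10⁻¹¹ m = 27.2 pm.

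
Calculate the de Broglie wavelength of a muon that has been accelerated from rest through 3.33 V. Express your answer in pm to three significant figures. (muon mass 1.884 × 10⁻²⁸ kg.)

KE = eV = 1.602 × 10⁻¹⁹ × 3.330 = 5.335 × 10⁻¹⁹ J.
p = √(2mKE) = √(2 × 1.884 × 10⁻²⁸ × 5.335 × 10⁻¹⁹) = 1.418 × 10⁻²³ kg·m/s.
λ = h/p = 6.626 × 10⁻³⁴ / 1.418 × 10⁻²³ = 4.67 × 10⁻¹¹ m = 46.7 pm.

λ = 46.7 pm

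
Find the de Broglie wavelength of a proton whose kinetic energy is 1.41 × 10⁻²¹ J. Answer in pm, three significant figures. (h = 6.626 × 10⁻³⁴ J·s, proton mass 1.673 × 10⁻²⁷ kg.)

λ = 305 pm

p = √(2mKE) = √(2 × 1.673 × 10⁻²⁷ × 1.410 × 10⁻²¹) = 2.172 × 10⁻²⁴ kg·m/s.
λ = h/p = 6.626 × 10⁻³⁴ / 2.172 × 10⁻²⁴ = 3.05 × 10⁻¹⁰ m = 305 pm.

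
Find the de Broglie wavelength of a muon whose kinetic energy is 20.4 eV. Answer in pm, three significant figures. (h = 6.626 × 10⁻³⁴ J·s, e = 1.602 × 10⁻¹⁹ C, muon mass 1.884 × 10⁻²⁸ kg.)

KE = 20.4 eV = 3.268 × 10⁻¹⁸ J.
p = √(2mKE) = √(2 × 1.884 × 10⁻²⁸ × 3.268 × 10⁻¹⁸) = 3.509 × 10⁻²³ kg·m/s.
λ = h/p = 6.626 × 10⁻³⁴ / 3.509 × 10⁻²³ = 1.89 × 10⁻¹¹ m = 18.9 pm.

λ = 18.9 pm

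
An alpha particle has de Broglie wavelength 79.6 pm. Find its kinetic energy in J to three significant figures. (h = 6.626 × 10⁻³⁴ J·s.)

KE = 5.21 × 10⁻²¹ J

p = h/λ = 6.626 × 10⁻³⁴ / 7.960 × 10⁻¹¹ = 8.324 × 10⁻²⁴ kg·m/s.
KE = p²/(2m) = (8.324 × 10⁻²⁴)² / (2 × 6.645 × 10⁻²⁷) = 5.214 × 10⁻²¹ J = 5.21 × 10⁻²¹ J.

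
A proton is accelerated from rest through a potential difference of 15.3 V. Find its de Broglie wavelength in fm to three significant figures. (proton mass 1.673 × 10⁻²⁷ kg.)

KE = eV = 1.602 × 10⁻¹⁹ × 15.30 = 2.451 × 10⁻¹⁸ J.
p = √(2mKE) = √(2 × 1.673 × 10⁻²⁷ × 2.451 × 10⁻¹⁸) = 9.056 × 10⁻²³ kg·m/s.
λ = h/p = 6.626 × 10⁻³⁴ / 9.056 × 10⁻²³ = 7.32 × 10⁻¹² m = 7320 fm.

λ = 7320 fm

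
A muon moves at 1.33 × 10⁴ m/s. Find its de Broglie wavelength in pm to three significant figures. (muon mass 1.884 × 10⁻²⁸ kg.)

p = mv = 1.884 × 10⁻²⁸ × 1.33 × 10⁴ = 2.506 × 10⁻²⁴ kg·m/s.
λ = h/p = 6.626 × 10⁻³⁴ / 2.506 × 10⁻²⁴ = 2.64 × 10⁻¹⁰ m = 264 pm.

λ = 264 pm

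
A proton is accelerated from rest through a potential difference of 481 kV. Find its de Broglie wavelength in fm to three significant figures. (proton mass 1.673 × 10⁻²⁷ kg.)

λ = 41.3 fm

KE = eV = 1.602 × 10⁻¹⁹ × 4.810 × 10⁵ = 7.706 × 10⁻¹⁴ J.
p = √(2mKE) = √(2 × 1.673 × 10⁻²⁷ × 7.706 × 10⁻¹⁴) = 1.606 × 10⁻²⁰ kg·m/s.
λ = h/p = 6.626 × 10⁻³⁴ / 1.606 × 10⁻²⁰ = 4.13 × 10⁻¹⁴ m = 41.3 fm.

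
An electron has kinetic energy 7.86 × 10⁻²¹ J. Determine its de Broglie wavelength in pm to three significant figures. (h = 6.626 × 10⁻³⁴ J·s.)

p = √(2mKE) = √(2 × 9.109 × 10⁻³¹ × 7.860 × 10⁻²¹) = 1.197 × 10⁻²⁵ kg·m/s.
λ = h/p = 6.626 × 10⁻³⁴ / 1.197 × 10⁻²⁵ = 5.54 × 10⁻⁹ m = 5540 pm.

λ = 5540 pm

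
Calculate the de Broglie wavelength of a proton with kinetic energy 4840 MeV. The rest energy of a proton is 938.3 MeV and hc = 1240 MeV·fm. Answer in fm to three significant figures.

Total energy E = KE + m₀c² = 4840 + 938.3 = 5778.3 MeV.
(pc)² = E² − (m₀c²)² = (5778.3)² − (938.3)² = 3.251 × 10⁷ MeV², so pc = 5702 MeV.
λ = hc/(pc) = 1240 MeV·fm / 5702 MeV = 0.217 fm.

λ = 0.217 fm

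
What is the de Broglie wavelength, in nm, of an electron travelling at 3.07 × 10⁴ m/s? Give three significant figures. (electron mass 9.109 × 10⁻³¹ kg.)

λ = 23.7 nm

p = mv = 9.109 × 10⁻³¹ × 3.07 × 10⁴ = 2.796 × 10⁻²⁶ kg·m/s.
λ = h/p = 6.626 × 10⁻³⁴ / 2.796 × 10⁻²⁶ = 2.37 × 10⁻⁸ m = 23.7 nm.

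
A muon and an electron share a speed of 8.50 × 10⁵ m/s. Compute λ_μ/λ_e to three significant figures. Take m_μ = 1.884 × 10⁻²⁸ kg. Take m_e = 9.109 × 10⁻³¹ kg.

At fixed v, p = mv so λ = h/(mv) ∝ 1/m.
λ_μ/λ_e = m_e/m_μ = 9.109 × 10⁻³¹/1.884 × 10⁻²⁸ = 4.83 × 10⁻³.

λ_μ/λ_e = 4.83 × 10⁻³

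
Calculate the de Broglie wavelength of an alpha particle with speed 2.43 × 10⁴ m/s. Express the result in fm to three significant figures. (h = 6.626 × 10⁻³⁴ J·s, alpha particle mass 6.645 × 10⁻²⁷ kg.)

λ = 4100 fm

p = mv = 6.645 × 10⁻²⁷ × 2.43 × 10⁴ = 1.615 × 10⁻²² kg·m/s.
λ = h/p = 6.626 × 10⁻³⁴ / 1.615 × 10⁻²² = 4.10 × 10⁻¹² m = 4100 fm.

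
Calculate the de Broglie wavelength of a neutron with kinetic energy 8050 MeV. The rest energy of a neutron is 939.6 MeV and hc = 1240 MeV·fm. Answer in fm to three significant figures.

Total energy E = KE + m₀c² = 8050 + 939.6 = 8989.6 MeV.
(pc)² = E² − (m₀c²)² = (8989.6)² − (939.6)² = 7.993 × 10⁷ MeV², so pc = 8940 MeV.
λ = hc/(pc) = 1240 MeV·fm / 8940 MeV = 0.139 fm.

λ = 0.139 fm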